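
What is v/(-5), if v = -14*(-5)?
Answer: -14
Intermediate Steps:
v = 70
v/(-5) = 70/(-5) = -⅕*70 = -14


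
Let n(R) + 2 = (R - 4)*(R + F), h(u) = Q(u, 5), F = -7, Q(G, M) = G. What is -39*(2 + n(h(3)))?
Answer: -156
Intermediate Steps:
h(u) = u
n(R) = -2 + (-7 + R)*(-4 + R) (n(R) = -2 + (R - 4)*(R - 7) = -2 + (-4 + R)*(-7 + R) = -2 + (-7 + R)*(-4 + R))
-39*(2 + n(h(3))) = -39*(2 + (26 + 3² - 11*3)) = -39*(2 + (26 + 9 - 33)) = -39*(2 + 2) = -39*4 = -156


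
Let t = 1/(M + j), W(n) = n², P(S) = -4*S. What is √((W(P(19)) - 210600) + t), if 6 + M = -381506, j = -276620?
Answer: I*√22179250573049877/329066 ≈ 452.57*I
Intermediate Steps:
M = -381512 (M = -6 - 381506 = -381512)
t = -1/658132 (t = 1/(-381512 - 276620) = 1/(-658132) = -1/658132 ≈ -1.5195e-6)
√((W(P(19)) - 210600) + t) = √(((-4*19)² - 210600) - 1/658132) = √(((-76)² - 210600) - 1/658132) = √((5776 - 210600) - 1/658132) = √(-204824 - 1/658132) = √(-134801228769/658132) = I*√22179250573049877/329066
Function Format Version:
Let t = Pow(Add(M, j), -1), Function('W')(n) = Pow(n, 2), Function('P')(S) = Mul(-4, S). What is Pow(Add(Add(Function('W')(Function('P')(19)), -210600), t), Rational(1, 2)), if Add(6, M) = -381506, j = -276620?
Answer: Mul(Rational(1, 329066), I, Pow(22179250573049877, Rational(1, 2))) ≈ Mul(452.57, I)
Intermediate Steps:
M = -381512 (M = Add(-6, -381506) = -381512)
t = Rational(-1, 658132) (t = Pow(Add(-381512, -276620), -1) = Pow(-658132, -1) = Rational(-1, 658132) ≈ -1.5195e-6)
Pow(Add(Add(Function('W')(Function('P')(19)), -210600), t), Rational(1, 2)) = Pow(Add(Add(Pow(Mul(-4, 19), 2), -210600), Rational(-1, 658132)), Rational(1, 2)) = Pow(Add(Add(Pow(-76, 2), -210600), Rational(-1, 658132)), Rational(1, 2)) = Pow(Add(Add(5776, -210600), Rational(-1, 658132)), Rational(1, 2)) = Pow(Add(-204824, Rational(-1, 658132)), Rational(1, 2)) = Pow(Rational(-134801228769, 658132), Rational(1, 2)) = Mul(Rational(1, 329066), I, Pow(22179250573049877, Rational(1, 2)))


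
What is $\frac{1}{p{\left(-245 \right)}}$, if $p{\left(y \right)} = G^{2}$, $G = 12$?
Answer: $\frac{1}{144} \approx 0.0069444$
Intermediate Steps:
$p{\left(y \right)} = 144$ ($p{\left(y \right)} = 12^{2} = 144$)
$\frac{1}{p{\left(-245 \right)}} = \frac{1}{144}$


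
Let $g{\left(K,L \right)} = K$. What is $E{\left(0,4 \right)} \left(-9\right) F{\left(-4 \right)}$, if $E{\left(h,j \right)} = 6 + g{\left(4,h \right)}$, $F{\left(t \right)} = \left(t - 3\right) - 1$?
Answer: $720$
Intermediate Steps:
$F{\left(t \right)} = -4 + t$ ($F{\left(t \right)} = \left(-3 + t\right) - 1 = -4 + t$)
$E{\left(h,j \right)} = 10$ ($E{\left(h,j \right)} = 6 + 4 = 10$)
$E{\left(0,4 \right)} \left(-9\right) F{\left(-4 \right)} = 10 \left(-9\right) \left(-4 - 4\right) = \left(-90\right) \left(-8\right) = 720$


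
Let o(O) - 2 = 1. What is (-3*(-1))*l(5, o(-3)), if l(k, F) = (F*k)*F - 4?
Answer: 123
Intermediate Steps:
o(O) = 3 (o(O) = 2 + 1 = 3)
l(k, F) = -4 + k*F**2 (l(k, F) = k*F**2 - 4 = -4 + k*F**2)
(-3*(-1))*l(5, o(-3)) = (-3*(-1))*(-4 + 5*3**2) = 3*(-4 + 5*9) = 3*(-4 + 45) = 3*41 = 123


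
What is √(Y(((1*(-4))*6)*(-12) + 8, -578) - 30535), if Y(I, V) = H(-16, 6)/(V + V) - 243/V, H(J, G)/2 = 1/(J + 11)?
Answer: I*√220612335/85 ≈ 174.74*I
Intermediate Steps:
H(J, G) = 2/(11 + J) (H(J, G) = 2/(J + 11) = 2/(11 + J))
Y(I, V) = -1216/(5*V) (Y(I, V) = (2/(11 - 16))/(V + V) - 243/V = (2/(-5))/((2*V)) - 243/V = (2*(-⅕))*(1/(2*V)) - 243/V = -1/(5*V) - 243/V = -1216/(5*V))
√(Y(((1*(-4))*6)*(-12) + 8, -578) - 30535) = √(-1216/5/(-578) - 30535) = √(-1216/5*(-1/578) - 30535) = √(608/1445 - 30535) = √(-44122467/1445) = I*√220612335/85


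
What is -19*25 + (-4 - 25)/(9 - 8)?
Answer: -504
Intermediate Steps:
-19*25 + (-4 - 25)/(9 - 8) = -475 - 29/1 = -475 - 29*1 = -475 - 29 = -504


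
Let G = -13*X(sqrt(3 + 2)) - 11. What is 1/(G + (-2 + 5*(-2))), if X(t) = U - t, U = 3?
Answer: -62/2999 - 13*sqrt(5)/2999 ≈ -0.030366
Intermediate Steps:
X(t) = 3 - t
G = -50 + 13*sqrt(5) (G = -13*(3 - sqrt(3 + 2)) - 11 = -13*(3 - sqrt(5)) - 11 = (-39 + 13*sqrt(5)) - 11 = -50 + 13*sqrt(5) ≈ -20.931)
1/(G + (-2 + 5*(-2))) = 1/((-50 + 13*sqrt(5)) + (-2 + 5*(-2))) = 1/((-50 + 13*sqrt(5)) + (-2 - 10)) = 1/((-50 + 13*sqrt(5)) - 12) = 1/(-62 + 13*sqrt(5))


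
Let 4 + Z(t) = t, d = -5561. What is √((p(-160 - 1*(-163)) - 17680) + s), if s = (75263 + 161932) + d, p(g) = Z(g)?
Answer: √213953 ≈ 462.55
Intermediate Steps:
Z(t) = -4 + t
p(g) = -4 + g
s = 231634 (s = (75263 + 161932) - 5561 = 237195 - 5561 = 231634)
√((p(-160 - 1*(-163)) - 17680) + s) = √(((-4 + (-160 - 1*(-163))) - 17680) + 231634) = √(((-4 + (-160 + 163)) - 17680) + 231634) = √(((-4 + 3) - 17680) + 231634) = √((-1 - 17680) + 231634) = √(-17681 + 231634) = √213953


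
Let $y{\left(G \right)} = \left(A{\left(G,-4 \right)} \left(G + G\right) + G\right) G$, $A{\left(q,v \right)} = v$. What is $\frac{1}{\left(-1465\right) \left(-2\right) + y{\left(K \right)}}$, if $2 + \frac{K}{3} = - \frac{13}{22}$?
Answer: $\frac{484}{1213433} \approx 0.00039887$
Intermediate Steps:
$K = - \frac{171}{22}$ ($K = -6 + 3 \left(- \frac{13}{22}\right) = -6 - \frac{39}{22} = - \frac{171}{22} \approx -7.7727$)
$y{\left(G \right)} = - 7 G^{2}$ ($y{\left(G \right)} = \left(- 4 \left(G + G\right) + G\right) G = \left(- 4 \cdot 2 G + G\right) G = \left(- 8 G + G\right) G = - 7 G G = - 7 G^{2}$)
$\frac{1}{\left(-1465\right) \left(-2\right) + y{\left(K \right)}} = \frac{1}{\left(-1465\right) \left(-2\right) - 7 \left(- \frac{171}{22}\right)^{2}} = \frac{1}{2930 - \frac{204687}{484}} = \frac{1}{\frac{1213433}{484}} = \frac{484}{1213433}$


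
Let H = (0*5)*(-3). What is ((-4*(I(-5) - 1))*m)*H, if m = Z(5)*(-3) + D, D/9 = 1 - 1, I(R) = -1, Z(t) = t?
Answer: 0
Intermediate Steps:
H = 0 (H = 0*(-3) = 0)
D = 0 (D = 9*(1 - 1) = 9*0 = 0)
m = -15 (m = 5*(-3) + 0 = -15 + 0 = -15)
((-4*(I(-5) - 1))*m)*H = (-4*(-1 - 1)*(-15))*0 = (-4*(-2)*(-15))*0 = (8*(-15))*0 = -120*0 = 0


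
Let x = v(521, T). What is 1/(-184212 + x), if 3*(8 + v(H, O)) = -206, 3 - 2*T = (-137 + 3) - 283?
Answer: -3/552866 ≈ -5.4263e-6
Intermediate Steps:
T = 210 (T = 3/2 - ((-137 + 3) - 283)/2 = 3/2 - (-134 - 283)/2 = 3/2 - ½*(-417) = 3/2 + 417/2 = 210)
v(H, O) = -230/3 (v(H, O) = -8 + (⅓)*(-206) = -8 - 206/3 = -230/3)
x = -230/3 ≈ -76.667
1/(-184212 + x) = 1/(-184212 - 230/3) = 1/(-552866/3) = -3/552866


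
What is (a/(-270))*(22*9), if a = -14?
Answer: 154/15 ≈ 10.267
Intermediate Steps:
(a/(-270))*(22*9) = (-14/(-270))*(22*9) = -14*(-1/270)*198 = (7/135)*198 = 154/15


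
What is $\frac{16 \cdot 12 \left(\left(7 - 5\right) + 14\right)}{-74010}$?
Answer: $- \frac{512}{12335} \approx -0.041508$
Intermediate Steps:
$\frac{16 \cdot 12 \left(\left(7 - 5\right) + 14\right)}{-74010} = 16 \cdot 12 \left(\left(7 - 5\right) + 14\right) \left(- \frac{1}{74010}\right) = 16 \cdot 12 \left(2 + 14\right) \left(- \frac{1}{74010}\right) = 16 \cdot 12 \cdot 16 \left(- \frac{1}{74010}\right) = 16 \cdot 192 \left(- \frac{1}{74010}\right) = 3072 \left(- \frac{1}{74010}\right) = - \frac{512}{12335}$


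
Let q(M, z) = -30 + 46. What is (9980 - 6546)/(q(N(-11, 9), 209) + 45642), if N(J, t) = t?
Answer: 1717/22829 ≈ 0.075211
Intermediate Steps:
q(M, z) = 16
(9980 - 6546)/(q(N(-11, 9), 209) + 45642) = (9980 - 6546)/(16 + 45642) = 3434/45658 = 3434*(1/45658) = 1717/22829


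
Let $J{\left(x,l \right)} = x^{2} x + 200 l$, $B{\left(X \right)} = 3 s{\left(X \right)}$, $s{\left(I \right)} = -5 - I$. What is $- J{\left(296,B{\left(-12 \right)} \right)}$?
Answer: $-25938536$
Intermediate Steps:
$B{\left(X \right)} = -15 - 3 X$ ($B{\left(X \right)} = 3 \left(-5 - X\right) = -15 - 3 X$)
$J{\left(x,l \right)} = x^{3} + 200 l$
$- J{\left(296,B{\left(-12 \right)} \right)} = - (296^{3} + 200 \left(-15 - -36\right)) = - (25934336 + 200 \left(-15 + 36\right)) = - (25934336 + 200 \cdot 21) = - (25934336 + 4200) = \left(-1\right) 25938536 = -25938536$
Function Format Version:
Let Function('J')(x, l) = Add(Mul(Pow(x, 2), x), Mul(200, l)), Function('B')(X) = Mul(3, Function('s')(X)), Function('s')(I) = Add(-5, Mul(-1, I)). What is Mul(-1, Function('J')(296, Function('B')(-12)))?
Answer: -25938536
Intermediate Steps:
Function('B')(X) = Add(-15, Mul(-3, X)) (Function('B')(X) = Mul(3, Add(-5, Mul(-1, X))) = Add(-15, Mul(-3, X)))
Function('J')(x, l) = Add(Pow(x, 3), Mul(200, l))
Mul(-1, Function('J')(296, Function('B')(-12))) = Mul(-1, Add(Pow(296, 3), Mul(200, Add(-15, Mul(-3, -12))))) = Mul(-1, Add(25934336, Mul(200, Add(-15, 36)))) = Mul(-1, Add(25934336, Mul(200, 21))) = Mul(-1, Add(25934336, 4200)) = Mul(-1, 25938536) = -25938536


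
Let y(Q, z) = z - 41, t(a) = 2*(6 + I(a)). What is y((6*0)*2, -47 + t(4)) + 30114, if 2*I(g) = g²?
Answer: 30054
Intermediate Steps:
I(g) = g²/2
t(a) = 12 + a² (t(a) = 2*(6 + a²/2) = 12 + a²)
y(Q, z) = -41 + z
y((6*0)*2, -47 + t(4)) + 30114 = (-41 + (-47 + (12 + 4²))) + 30114 = (-41 + (-47 + (12 + 16))) + 30114 = (-41 + (-47 + 28)) + 30114 = (-41 - 19) + 30114 = -60 + 30114 = 30054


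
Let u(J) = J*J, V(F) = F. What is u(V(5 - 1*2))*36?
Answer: 324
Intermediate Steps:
u(J) = J**2
u(V(5 - 1*2))*36 = (5 - 1*2)**2*36 = (5 - 2)**2*36 = 3**2*36 = 9*36 = 324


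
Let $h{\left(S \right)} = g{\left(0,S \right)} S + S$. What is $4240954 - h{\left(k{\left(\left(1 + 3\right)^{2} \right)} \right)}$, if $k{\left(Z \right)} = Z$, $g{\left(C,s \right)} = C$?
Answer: $4240938$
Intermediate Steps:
$h{\left(S \right)} = S$ ($h{\left(S \right)} = 0 S + S = 0 + S = S$)
$4240954 - h{\left(k{\left(\left(1 + 3\right)^{2} \right)} \right)} = 4240954 - \left(1 + 3\right)^{2} = 4240954 - 4^{2} = 4240954 - 16 = 4240938$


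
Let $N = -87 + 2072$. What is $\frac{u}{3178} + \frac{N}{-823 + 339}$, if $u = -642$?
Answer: $- \frac{3309529}{769076} \approx -4.3033$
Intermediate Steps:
$N = 1985$
$\frac{u}{3178} + \frac{N}{-823 + 339} = - \frac{642}{3178} + \frac{1985}{-823 + 339} = \left(-642\right) \frac{1}{3178} + \frac{1985}{-484} = - \frac{321}{1589} + 1985 \left(- \frac{1}{484}\right) = - \frac{321}{1589} - \frac{1985}{484} = - \frac{3309529}{769076}$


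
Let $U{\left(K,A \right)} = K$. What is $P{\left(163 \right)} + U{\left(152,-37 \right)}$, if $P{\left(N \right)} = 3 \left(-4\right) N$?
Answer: $-1804$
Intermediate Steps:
$P{\left(N \right)} = - 12 N$
$P{\left(163 \right)} + U{\left(152,-37 \right)} = \left(-12\right) 163 + 152 = -1956 + 152 = -1804$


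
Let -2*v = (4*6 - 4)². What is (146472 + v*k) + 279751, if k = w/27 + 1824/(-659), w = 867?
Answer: 2493121613/5931 ≈ 4.2035e+5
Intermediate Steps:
v = -200 (v = -(4*6 - 4)²/2 = -(24 - 4)²/2 = -½*20² = -½*400 = -200)
k = 174035/5931 (k = 867/27 + 1824/(-659) = 867*(1/27) + 1824*(-1/659) = 289/9 - 1824/659 = 174035/5931 ≈ 29.343)
(146472 + v*k) + 279751 = (146472 - 200*174035/5931) + 279751 = (146472 - 34807000/5931) + 279751 = 833918432/5931 + 279751 = 2493121613/5931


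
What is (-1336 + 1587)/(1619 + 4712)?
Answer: 251/6331 ≈ 0.039646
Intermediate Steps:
(-1336 + 1587)/(1619 + 4712) = 251/6331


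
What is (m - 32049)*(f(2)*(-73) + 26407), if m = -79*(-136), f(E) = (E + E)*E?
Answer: -550159015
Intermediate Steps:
f(E) = 2*E**2 (f(E) = (2*E)*E = 2*E**2)
m = 10744
(m - 32049)*(f(2)*(-73) + 26407) = (10744 - 32049)*((2*2**2)*(-73) + 26407) = -21305*((2*4)*(-73) + 26407) = -21305*(8*(-73) + 26407) = -21305*(-584 + 26407) = -21305*25823 = -550159015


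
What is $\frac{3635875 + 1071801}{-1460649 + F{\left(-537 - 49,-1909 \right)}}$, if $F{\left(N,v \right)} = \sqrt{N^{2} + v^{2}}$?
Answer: $- \frac{1719065560431}{533372878381} - \frac{1176919 \sqrt{3987677}}{533372878381} \approx -3.2274$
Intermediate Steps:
$\frac{3635875 + 1071801}{-1460649 + F{\left(-537 - 49,-1909 \right)}} = \frac{3635875 + 1071801}{-1460649 + \sqrt{\left(-537 - 49\right)^{2} + \left(-1909\right)^{2}}} = \frac{4707676}{-1460649 + \sqrt{\left(-586\right)^{2} + 3644281}} = \frac{4707676}{-1460649 + \sqrt{343396 + 3644281}} = \frac{4707676}{-1460649 + \sqrt{3987677}}$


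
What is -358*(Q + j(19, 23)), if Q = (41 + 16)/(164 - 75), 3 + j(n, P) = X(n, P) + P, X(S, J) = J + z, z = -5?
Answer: -1231162/89 ≈ -13833.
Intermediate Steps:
X(S, J) = -5 + J (X(S, J) = J - 5 = -5 + J)
j(n, P) = -8 + 2*P (j(n, P) = -3 + ((-5 + P) + P) = -3 + (-5 + 2*P) = -8 + 2*P)
Q = 57/89 ≈ 0.64045
-358*(Q + j(19, 23)) = -358*(57/89 + (-8 + 2*23)) = -358*(57/89 + (-8 + 46)) = -358*(57/89 + 38) = -358*3439/89 = -1231162/89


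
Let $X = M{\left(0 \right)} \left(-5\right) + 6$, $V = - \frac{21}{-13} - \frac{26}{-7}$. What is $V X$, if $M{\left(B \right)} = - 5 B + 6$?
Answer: $- \frac{11640}{91} \approx -127.91$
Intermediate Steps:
$M{\left(B \right)} = 6 - 5 B$
$V = \frac{485}{91}$ ($V = \left(-21\right) \left(- \frac{1}{13}\right) - - \frac{26}{7} = \frac{21}{13} + \frac{26}{7} = \frac{485}{91} \approx 5.3297$)
$X = -24$ ($X = \left(6 - 0\right) \left(-5\right) + 6 = \left(6 + 0\right) \left(-5\right) + 6 = 6 \left(-5\right) + 6 = -30 + 6 = -24$)
$V X = \frac{485}{91} \left(-24\right) = - \frac{11640}{91}$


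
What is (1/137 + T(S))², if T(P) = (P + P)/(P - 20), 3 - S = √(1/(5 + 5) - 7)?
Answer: 2875*(-439*I - 154*√690)/(18769*(-2821*I + 34*√690)) ≈ -0.04154 - 0.2065*I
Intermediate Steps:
S = 3 - I*√690/10 (S = 3 - √(1/(5 + 5) - 7) = 3 - √(1/10 - 7) = 3 - √(⅒ - 7) = 3 - √(-69/10) = 3 - I*√690/10 ≈ 3.0 - 2.6268*I)
T(P) = 2*P/(-20 + P) (T(P) = (2*P)/(-20 + P) = 2*P/(-20 + P))
(1/137 + T(S))² = (1/137 + 2*(3 - I*√690/10)/(-20 + (3 - I*√690/10)))² = (1/137 + 2*(3 - I*√690/10)/(-17 - I*√690/10))²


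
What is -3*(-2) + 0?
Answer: 6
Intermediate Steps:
-3*(-2) + 0 = 6 + 0 = 6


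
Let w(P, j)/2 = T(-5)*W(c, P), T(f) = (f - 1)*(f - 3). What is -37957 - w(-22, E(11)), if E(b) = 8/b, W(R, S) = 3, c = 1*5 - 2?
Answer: -38245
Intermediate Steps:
c = 3 (c = 5 - 2 = 3)
T(f) = (-1 + f)*(-3 + f)
w(P, j) = 288 (w(P, j) = 2*((3 + (-5)² - 4*(-5))*3) = 2*((3 + 25 + 20)*3) = 2*(48*3) = 2*144 = 288)
-37957 - w(-22, E(11)) = -37957 - 1*288 = -37957 - 288 = -38245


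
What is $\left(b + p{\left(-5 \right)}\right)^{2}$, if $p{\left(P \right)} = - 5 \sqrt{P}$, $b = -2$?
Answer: $-121 + 20 i \sqrt{5} \approx -121.0 + 44.721 i$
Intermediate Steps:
$\left(b + p{\left(-5 \right)}\right)^{2} = \left(-2 - 5 \sqrt{-5}\right)^{2} = \left(-2 - 5 i \sqrt{5}\right)^{2}$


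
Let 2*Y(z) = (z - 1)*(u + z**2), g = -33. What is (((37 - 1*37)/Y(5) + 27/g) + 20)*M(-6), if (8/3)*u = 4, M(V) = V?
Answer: -1266/11 ≈ -115.09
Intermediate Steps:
u = 3/2 (u = (3/8)*4 = 3/2 ≈ 1.5000)
Y(z) = (-1 + z)*(3/2 + z**2)/2 (Y(z) = ((z - 1)*(3/2 + z**2))/2 = ((-1 + z)*(3/2 + z**2))/2 = (-1 + z)*(3/2 + z**2)/2)
(((37 - 1*37)/Y(5) + 27/g) + 20)*M(-6) = (((37 - 1*37)/(-3/4 + (1/2)*5**3 - 1/2*5**2 + (3/4)*5) + 27/(-33)) + 20)*(-6) = (((37 - 37)/(-3/4 + (1/2)*125 - 1/2*25 + 15/4) + 27*(-1/33)) + 20)*(-6) = ((0/(-3/4 + 125/2 - 25/2 + 15/4) - 9/11) + 20)*(-6) = ((0/53 - 9/11) + 20)*(-6) = ((0*(1/53) - 9/11) + 20)*(-6) = ((0 - 9/11) + 20)*(-6) = (-9/11 + 20)*(-6) = (211/11)*(-6) = -1266/11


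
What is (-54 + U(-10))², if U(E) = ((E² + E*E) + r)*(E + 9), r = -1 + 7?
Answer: 67600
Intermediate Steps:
r = 6
U(E) = (6 + 2*E²)*(9 + E) (U(E) = ((E² + E*E) + 6)*(E + 9) = ((E² + E²) + 6)*(9 + E) = (2*E² + 6)*(9 + E) = (6 + 2*E²)*(9 + E))
(-54 + U(-10))² = (-54 + (54 + 2*(-10)³ + 6*(-10) + 18*(-10)²))² = (-54 + (54 + 2*(-1000) - 60 + 18*100))² = (-54 + (54 - 2000 - 60 + 1800))² = (-54 - 206)² = (-260)² = 67600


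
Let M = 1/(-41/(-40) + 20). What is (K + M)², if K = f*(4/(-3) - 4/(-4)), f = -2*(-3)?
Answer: 2696164/707281 ≈ 3.8120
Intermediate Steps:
M = 40/841 (M = 1/(-41*(-1/40) + 20) = 1/(41/40 + 20) = 1/(841/40) = 40/841 ≈ 0.047562)
f = 6
K = -2 (K = 6*(4/(-3) - 4/(-4)) = 6*(4*(-⅓) - 4*(-¼)) = 6*(-4/3 + 1) = 6*(-⅓) = -2)
(K + M)² = (-2 + 40/841)² = (-1642/841)² = 2696164/707281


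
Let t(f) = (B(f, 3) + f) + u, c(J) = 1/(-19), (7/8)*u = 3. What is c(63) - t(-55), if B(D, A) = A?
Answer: 6453/133 ≈ 48.519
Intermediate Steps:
u = 24/7 (u = (8/7)*3 = 24/7 ≈ 3.4286)
c(J) = -1/19
t(f) = 45/7 + f (t(f) = (3 + f) + 24/7 = 45/7 + f)
c(63) - t(-55) = -1/19 - (45/7 - 55) = -1/19 - 1*(-340/7) = -1/19 + 340/7 = 6453/133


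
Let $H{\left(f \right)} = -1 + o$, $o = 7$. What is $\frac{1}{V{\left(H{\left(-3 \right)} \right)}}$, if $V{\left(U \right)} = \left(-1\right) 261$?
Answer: $- \frac{1}{261} \approx -0.0038314$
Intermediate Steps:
$H{\left(f \right)} = 6$ ($H{\left(f \right)} = -1 + 7 = 6$)
$V{\left(U \right)} = -261$
$\frac{1}{V{\left(H{\left(-3 \right)} \right)}} = \frac{1}{-261} = - \frac{1}{261}$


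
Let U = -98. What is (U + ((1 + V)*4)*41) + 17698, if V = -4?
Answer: 17108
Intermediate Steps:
(U + ((1 + V)*4)*41) + 17698 = (-98 + ((1 - 4)*4)*41) + 17698 = (-98 - 3*4*41) + 17698 = (-98 - 12*41) + 17698 = (-98 - 492) + 17698 = -590 + 17698 = 17108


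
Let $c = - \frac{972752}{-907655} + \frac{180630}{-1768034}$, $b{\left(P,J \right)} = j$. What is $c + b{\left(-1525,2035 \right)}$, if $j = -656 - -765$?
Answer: $\frac{88237641508174}{802382450135} \approx 109.97$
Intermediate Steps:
$j = 109$ ($j = -656 + 765 = 109$)
$b{\left(P,J \right)} = 109$
$c = \frac{777954443459}{802382450135}$ ($c = \left(-972752\right) \left(- \frac{1}{907655}\right) + 180630 \left(- \frac{1}{1768034}\right) = \frac{972752}{907655} - \frac{90315}{884017} = \frac{777954443459}{802382450135} \approx 0.96956$)
$c + b{\left(-1525,2035 \right)} = \frac{777954443459}{802382450135} + 109 = \frac{88237641508174}{802382450135}$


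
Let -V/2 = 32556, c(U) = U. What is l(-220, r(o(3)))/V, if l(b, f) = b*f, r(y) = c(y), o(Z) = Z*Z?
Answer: 165/5426 ≈ 0.030409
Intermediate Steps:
o(Z) = Z²
V = -65112 (V = -2*32556 = -65112)
r(y) = y
l(-220, r(o(3)))/V = -220*3²/(-65112) = -220*9*(-1/65112) = -1980*(-1/65112) = 165/5426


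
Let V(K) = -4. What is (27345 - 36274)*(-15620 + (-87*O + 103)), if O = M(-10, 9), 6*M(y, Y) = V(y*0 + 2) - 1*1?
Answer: 275807881/2 ≈ 1.3790e+8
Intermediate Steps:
M(y, Y) = -5/6 (M(y, Y) = (-4 - 1*1)/6 = (-4 - 1)/6 = (1/6)*(-5) = -5/6)
O = -5/6 ≈ -0.83333
(27345 - 36274)*(-15620 + (-87*O + 103)) = (27345 - 36274)*(-15620 + (-87*(-5/6) + 103)) = -8929*(-15620 + (145/2 + 103)) = -8929*(-15620 + 351/2) = -8929*(-30889/2) = 275807881/2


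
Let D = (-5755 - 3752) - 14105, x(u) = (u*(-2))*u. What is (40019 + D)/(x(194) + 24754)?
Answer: -16407/50518 ≈ -0.32478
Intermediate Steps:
x(u) = -2*u² (x(u) = (-2*u)*u = -2*u²)
D = -23612 (D = -9507 - 14105 = -23612)
(40019 + D)/(x(194) + 24754) = (40019 - 23612)/(-2*194² + 24754) = 16407/(-2*37636 + 24754) = 16407/(-75272 + 24754) = 16407/(-50518) = 16407*(-1/50518) = -16407/50518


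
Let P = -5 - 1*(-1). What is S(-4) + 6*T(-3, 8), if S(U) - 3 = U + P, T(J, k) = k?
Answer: 43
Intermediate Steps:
P = -4 (P = -5 + 1 = -4)
S(U) = -1 + U (S(U) = 3 + (U - 4) = 3 + (-4 + U) = -1 + U)
S(-4) + 6*T(-3, 8) = (-1 - 4) + 6*8 = -5 + 48 = 43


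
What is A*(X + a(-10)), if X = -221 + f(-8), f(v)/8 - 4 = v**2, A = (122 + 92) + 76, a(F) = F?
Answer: 90770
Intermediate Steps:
A = 290 (A = 214 + 76 = 290)
f(v) = 32 + 8*v**2
X = 323 (X = -221 + (32 + 8*(-8)**2) = -221 + (32 + 8*64) = -221 + (32 + 512) = -221 + 544 = 323)
A*(X + a(-10)) = 290*(323 - 10) = 290*313 = 90770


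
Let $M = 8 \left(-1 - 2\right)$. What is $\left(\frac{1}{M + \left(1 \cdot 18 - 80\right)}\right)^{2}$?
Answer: $\frac{1}{7396} \approx 0.00013521$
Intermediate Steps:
$M = -24$ ($M = 8 \left(-3\right) = -24$)
$\left(\frac{1}{M + \left(1 \cdot 18 - 80\right)}\right)^{2} = \left(\frac{1}{-24 + \left(1 \cdot 18 - 80\right)}\right)^{2} = \left(\frac{1}{-24 + \left(18 - 80\right)}\right)^{2} = \left(\frac{1}{-24 - 62}\right)^{2} = \left(\frac{1}{-86}\right)^{2} = \left(- \frac{1}{86}\right)^{2} = \frac{1}{7396}$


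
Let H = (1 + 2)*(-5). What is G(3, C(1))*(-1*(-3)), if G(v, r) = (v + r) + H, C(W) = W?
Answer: -33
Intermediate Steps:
H = -15 (H = 3*(-5) = -15)
G(v, r) = -15 + r + v (G(v, r) = (v + r) - 15 = (r + v) - 15 = -15 + r + v)
G(3, C(1))*(-1*(-3)) = (-15 + 1 + 3)*(-1*(-3)) = -11*3 = -33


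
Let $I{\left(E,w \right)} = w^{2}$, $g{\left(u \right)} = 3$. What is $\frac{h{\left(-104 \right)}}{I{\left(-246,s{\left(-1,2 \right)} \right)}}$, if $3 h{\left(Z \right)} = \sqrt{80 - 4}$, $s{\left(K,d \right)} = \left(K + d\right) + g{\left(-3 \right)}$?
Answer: $\frac{\sqrt{19}}{24} \approx 0.18162$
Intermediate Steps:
$s{\left(K,d \right)} = 3 + K + d$ ($s{\left(K,d \right)} = \left(K + d\right) + 3 = 3 + K + d$)
$h{\left(Z \right)} = \frac{2 \sqrt{19}}{3}$ ($h{\left(Z \right)} = \frac{\sqrt{80 - 4}}{3} = \frac{\sqrt{76}}{3} = \frac{2 \sqrt{19}}{3}$)
$\frac{h{\left(-104 \right)}}{I{\left(-246,s{\left(-1,2 \right)} \right)}} = \frac{\frac{2}{3} \sqrt{19}}{\left(3 - 1 + 2\right)^{2}} = \frac{\frac{2}{3} \sqrt{19}}{4^{2}} = \frac{\frac{2}{3} \sqrt{19}}{16} = \frac{2 \sqrt{19}}{3} \cdot \frac{1}{16} = \frac{\sqrt{19}}{24}$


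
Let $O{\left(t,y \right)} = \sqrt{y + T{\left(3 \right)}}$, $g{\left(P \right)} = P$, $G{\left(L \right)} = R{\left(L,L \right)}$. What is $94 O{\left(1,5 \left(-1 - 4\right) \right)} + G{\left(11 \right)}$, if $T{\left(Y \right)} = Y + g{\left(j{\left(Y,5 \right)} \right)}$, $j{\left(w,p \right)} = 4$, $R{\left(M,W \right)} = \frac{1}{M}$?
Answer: $\frac{1}{11} + 282 i \sqrt{2} \approx 0.090909 + 398.81 i$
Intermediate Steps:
$G{\left(L \right)} = \frac{1}{L}$
$T{\left(Y \right)} = 4 + Y$ ($T{\left(Y \right)} = Y + 4 = 4 + Y$)
$O{\left(t,y \right)} = \sqrt{7 + y}$ ($O{\left(t,y \right)} = \sqrt{y + \left(4 + 3\right)} = \sqrt{y + 7} = \sqrt{7 + y}$)
$94 O{\left(1,5 \left(-1 - 4\right) \right)} + G{\left(11 \right)} = 94 \sqrt{7 + 5 \left(-1 - 4\right)} + \frac{1}{11} = 94 \sqrt{7 + 5 \left(-5\right)} + \frac{1}{11} = 94 \sqrt{7 - 25} + \frac{1}{11} = 94 \sqrt{-18} + \frac{1}{11} = 94 \cdot 3 i \sqrt{2} + \frac{1}{11} = 282 i \sqrt{2} + \frac{1}{11} = \frac{1}{11} + 282 i \sqrt{2}$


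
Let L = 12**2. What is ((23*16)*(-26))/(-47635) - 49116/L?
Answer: -194855239/571620 ≈ -340.88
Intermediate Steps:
L = 144
((23*16)*(-26))/(-47635) - 49116/L = ((23*16)*(-26))/(-47635) - 49116/144 = (368*(-26))*(-1/47635) - 49116*1/144 = -9568*(-1/47635) - 4093/12 = 9568/47635 - 4093/12 = -194855239/571620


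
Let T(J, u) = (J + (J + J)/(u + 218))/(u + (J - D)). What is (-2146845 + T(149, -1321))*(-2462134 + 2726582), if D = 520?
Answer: -88294900129213376/155523 ≈ -5.6773e+11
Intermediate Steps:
T(J, u) = (J + 2*J/(218 + u))/(-520 + J + u) (T(J, u) = (J + (J + J)/(u + 218))/(u + (J - 1*520)) = (J + (2*J)/(218 + u))/(u + (J - 520)) = (J + 2*J/(218 + u))/(u + (-520 + J)) = (J + 2*J/(218 + u))/(-520 + J + u))
(-2146845 + T(149, -1321))*(-2462134 + 2726582) = (-2146845 + 149*(220 - 1321)/(-113360 + (-1321)² - 302*(-1321) + 218*149 + 149*(-1321)))*(-2462134 + 2726582) = (-2146845 + 149*(-1101)/(-113360 + 1745041 + 398942 + 32482 - 196829))*264448 = (-2146845 + 149*(-1101)/1866276)*264448 = (-2146845 + 149*(1/1866276)*(-1101))*264448 = (-2146845 - 54683/622092)*264448 = -1335535154423/622092*264448 = -88294900129213376/155523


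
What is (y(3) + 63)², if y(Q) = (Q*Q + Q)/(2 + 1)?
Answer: 4489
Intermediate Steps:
y(Q) = Q/3 + Q²/3 (y(Q) = (Q² + Q)/3 = (Q + Q²)*(⅓) = Q/3 + Q²/3)
(y(3) + 63)² = ((⅓)*3*(1 + 3) + 63)² = ((⅓)*3*4 + 63)² = (4 + 63)² = 67² = 4489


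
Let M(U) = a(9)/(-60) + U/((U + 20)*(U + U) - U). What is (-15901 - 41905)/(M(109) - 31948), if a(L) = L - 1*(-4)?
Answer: 891368520/492641441 ≈ 1.8094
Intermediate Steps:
a(L) = 4 + L (a(L) = L + 4 = 4 + L)
M(U) = -13/60 + U/(-U + 2*U*(20 + U)) (M(U) = (4 + 9)/(-60) + U/((U + 20)*(U + U) - U) = 13*(-1/60) + U/((20 + U)*(2*U) - U) = -13/60 + U/(2*U*(20 + U) - U) = -13/60 + U/(-U + 2*U*(20 + U)))
(-15901 - 41905)/(M(109) - 31948) = (-15901 - 41905)/((-447 - 26*109)/(60*(39 + 2*109)) - 31948) = -57806/((-447 - 2834)/(60*(39 + 218)) - 31948) = -57806/((1/60)*(-3281)/257 - 31948) = -57806/((1/60)*(1/257)*(-3281) - 31948) = -57806/(-3281/15420 - 31948) = -57806/(-492641441/15420) = -57806*(-15420/492641441) = 891368520/492641441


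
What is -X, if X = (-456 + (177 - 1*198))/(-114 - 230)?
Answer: -477/344 ≈ -1.3866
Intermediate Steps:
X = 477/344 (X = (-456 + (177 - 198))/(-344) = (-456 - 21)*(-1/344) = -477*(-1/344) = 477/344 ≈ 1.3866)
-X = -1*477/344 = -477/344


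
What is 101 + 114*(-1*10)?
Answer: -1039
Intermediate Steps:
101 + 114*(-1*10) = 101 + 114*(-10) = 101 - 1140 = -1039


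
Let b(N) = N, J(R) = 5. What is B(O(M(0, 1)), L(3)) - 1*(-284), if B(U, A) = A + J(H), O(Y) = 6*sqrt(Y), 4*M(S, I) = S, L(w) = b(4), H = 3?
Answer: 293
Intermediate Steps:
L(w) = 4
M(S, I) = S/4
B(U, A) = 5 + A (B(U, A) = A + 5 = 5 + A)
B(O(M(0, 1)), L(3)) - 1*(-284) = (5 + 4) - 1*(-284) = 9 + 284 = 293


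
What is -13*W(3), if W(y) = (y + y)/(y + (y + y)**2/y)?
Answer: -26/5 ≈ -5.2000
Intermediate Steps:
W(y) = 2/5 (W(y) = (2*y)/(y + (2*y)**2/y) = (2*y)/(y + (4*y**2)/y) = (2*y)/(y + 4*y) = (2*y)/((5*y)) = (2*y)*(1/(5*y)) = 2/5)
-13*W(3) = -13*2/5 = -26/5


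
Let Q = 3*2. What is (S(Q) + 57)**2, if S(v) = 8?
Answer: 4225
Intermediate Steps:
Q = 6
(S(Q) + 57)**2 = (8 + 57)**2 = 65**2 = 4225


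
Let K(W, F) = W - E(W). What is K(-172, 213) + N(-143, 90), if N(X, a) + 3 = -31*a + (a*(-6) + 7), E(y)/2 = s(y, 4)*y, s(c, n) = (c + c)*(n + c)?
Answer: 19876950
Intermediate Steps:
s(c, n) = 2*c*(c + n) (s(c, n) = (2*c)*(c + n) = 2*c*(c + n))
E(y) = 4*y²*(4 + y) (E(y) = 2*((2*y*(y + 4))*y) = 2*((2*y*(4 + y))*y) = 2*(2*y²*(4 + y)) = 4*y²*(4 + y))
N(X, a) = 4 - 37*a (N(X, a) = -3 + (-31*a + (a*(-6) + 7)) = -3 + (-31*a + (-6*a + 7)) = -3 + (-31*a + (7 - 6*a)) = -3 + (7 - 37*a) = 4 - 37*a)
K(W, F) = W - 4*W²*(4 + W)
K(-172, 213) + N(-143, 90) = -172*(1 - 4*(-172)*(4 - 172)) + (4 - 37*90) = -172*(1 - 4*(-172)*(-168)) + (4 - 3330) = -172*(1 - 115584) - 3326 = -172*(-115583) - 3326 = 19880276 - 3326 = 19876950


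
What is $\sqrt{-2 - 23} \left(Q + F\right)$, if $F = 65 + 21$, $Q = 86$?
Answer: $860 i \approx 860.0 i$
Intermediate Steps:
$F = 86$
$\sqrt{-2 - 23} \left(Q + F\right) = \sqrt{-2 - 23} \left(86 + 86\right) = \sqrt{-25} \cdot 172 = 5 i 172 = 860 i$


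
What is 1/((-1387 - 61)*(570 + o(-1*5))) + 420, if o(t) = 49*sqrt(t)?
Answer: 20489214423/48783844 + 49*I*sqrt(5)/487838440 ≈ 420.0 + 2.246e-7*I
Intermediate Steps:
1/((-1387 - 61)*(570 + o(-1*5))) + 420 = 1/((-1387 - 61)*(570 + 49*sqrt(-1*5))) + 420 = 1/(-1448*(570 + 49*sqrt(-5))) + 420 = 1/(-1448*(570 + 49*(I*sqrt(5)))) + 420 = 1/(-1448*(570 + 49*I*sqrt(5))) + 420 = 1/(-825360 - 70952*I*sqrt(5)) + 420 = 420 + 1/(-825360 - 70952*I*sqrt(5))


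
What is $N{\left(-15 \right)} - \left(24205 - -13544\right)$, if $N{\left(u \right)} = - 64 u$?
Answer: $-36789$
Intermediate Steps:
$N{\left(-15 \right)} - \left(24205 - -13544\right) = \left(-64\right) \left(-15\right) - \left(24205 - -13544\right) = 960 - \left(24205 + 13544\right) = 960 - 37749 = -36789$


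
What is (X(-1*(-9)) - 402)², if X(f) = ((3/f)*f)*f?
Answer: 140625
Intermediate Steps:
X(f) = 3*f
(X(-1*(-9)) - 402)² = (3*(-1*(-9)) - 402)² = (3*9 - 402)² = (27 - 402)² = (-375)² = 140625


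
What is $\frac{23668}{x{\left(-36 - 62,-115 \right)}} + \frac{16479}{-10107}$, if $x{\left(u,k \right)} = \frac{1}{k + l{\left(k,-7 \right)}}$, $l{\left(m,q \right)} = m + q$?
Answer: $- \frac{6299263699}{1123} \approx -5.6093 \cdot 10^{6}$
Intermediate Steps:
$x{\left(u,k \right)} = \frac{1}{-7 + 2 k}$ ($x{\left(u,k \right)} = \frac{1}{k + \left(k - 7\right)} = \frac{1}{k + \left(-7 + k\right)} = \frac{1}{-7 + 2 k}$)
$\frac{23668}{x{\left(-36 - 62,-115 \right)}} + \frac{16479}{-10107} = \frac{23668}{\frac{1}{-7 + 2 \left(-115\right)}} + \frac{16479}{-10107} = \frac{23668}{\frac{1}{-7 - 230}} + 16479 \left(- \frac{1}{10107}\right) = \frac{23668}{\frac{1}{-237}} - \frac{1831}{1123} = \frac{23668}{- \frac{1}{237}} - \frac{1831}{1123} = 23668 \left(-237\right) - \frac{1831}{1123} = -5609316 - \frac{1831}{1123} = - \frac{6299263699}{1123}$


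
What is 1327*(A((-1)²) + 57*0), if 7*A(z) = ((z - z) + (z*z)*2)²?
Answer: 5308/7 ≈ 758.29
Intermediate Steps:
A(z) = 4*z⁴/7 (A(z) = ((z - z) + (z*z)*2)²/7 = (0 + z²*2)²/7 = (0 + 2*z²)²/7 = (2*z²)²/7 = (4*z⁴)/7 = 4*z⁴/7)
1327*(A((-1)²) + 57*0) = 1327*(4*((-1)²)⁴/7 + 57*0) = 1327*((4/7)*1⁴ + 0) = 1327*((4/7)*1 + 0) = 1327*(4/7 + 0) = 1327*(4/7) = 5308/7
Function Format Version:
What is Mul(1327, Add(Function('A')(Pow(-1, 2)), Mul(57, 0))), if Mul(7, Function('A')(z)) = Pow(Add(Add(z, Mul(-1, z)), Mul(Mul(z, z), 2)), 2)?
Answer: Rational(5308, 7) ≈ 758.29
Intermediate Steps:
Function('A')(z) = Mul(Rational(4, 7), Pow(z, 4)) (Function('A')(z) = Mul(Rational(1, 7), Pow(Add(Add(z, Mul(-1, z)), Mul(Mul(z, z), 2)), 2)) = Mul(Rational(1, 7), Pow(Add(0, Mul(Pow(z, 2), 2)), 2)) = Mul(Rational(1, 7), Pow(Add(0, Mul(2, Pow(z, 2))), 2)) = Mul(Rational(1, 7), Pow(Mul(2, Pow(z, 2)), 2)) = Mul(Rational(1, 7), Mul(4, Pow(z, 4))) = Mul(Rational(4, 7), Pow(z, 4)))
Mul(1327, Add(Function('A')(Pow(-1, 2)), Mul(57, 0))) = Mul(1327, Add(Mul(Rational(4, 7), Pow(Pow(-1, 2), 4)), Mul(57, 0))) = Mul(1327, Add(Mul(Rational(4, 7), Pow(1, 4)), 0)) = Mul(1327, Add(Mul(Rational(4, 7), 1), 0)) = Mul(1327, Add(Rational(4, 7), 0)) = Mul(1327, Rational(4, 7)) = Rational(5308, 7)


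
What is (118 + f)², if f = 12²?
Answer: 68644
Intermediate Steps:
f = 144
(118 + f)² = (118 + 144)² = 262² = 68644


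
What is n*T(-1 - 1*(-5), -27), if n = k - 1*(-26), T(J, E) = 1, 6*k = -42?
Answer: 19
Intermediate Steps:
k = -7 (k = (⅙)*(-42) = -7)
n = 19 (n = -7 - 1*(-26) = -7 + 26 = 19)
n*T(-1 - 1*(-5), -27) = 19*1 = 19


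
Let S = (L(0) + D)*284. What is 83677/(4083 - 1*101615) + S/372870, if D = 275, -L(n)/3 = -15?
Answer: -2233693483/3636675684 ≈ -0.61421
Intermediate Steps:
L(n) = 45 (L(n) = -3*(-15) = 45)
S = 90880 (S = (45 + 275)*284 = 320*284 = 90880)
83677/(4083 - 1*101615) + S/372870 = 83677/(4083 - 1*101615) + 90880/372870 = 83677/(4083 - 101615) + 90880*(1/372870) = 83677/(-97532) + 9088/37287 = 83677*(-1/97532) + 9088/37287 = -83677/97532 + 9088/37287 = -2233693483/3636675684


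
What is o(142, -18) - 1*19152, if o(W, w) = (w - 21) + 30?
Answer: -19161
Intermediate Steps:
o(W, w) = 9 + w (o(W, w) = (-21 + w) + 30 = 9 + w)
o(142, -18) - 1*19152 = (9 - 18) - 1*19152 = -9 - 19152 = -19161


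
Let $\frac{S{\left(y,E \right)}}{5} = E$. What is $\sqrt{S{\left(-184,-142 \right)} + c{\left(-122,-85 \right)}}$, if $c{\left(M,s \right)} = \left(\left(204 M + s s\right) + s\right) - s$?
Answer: $i \sqrt{18373} \approx 135.55 i$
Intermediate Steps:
$c{\left(M,s \right)} = s^{2} + 204 M$ ($c{\left(M,s \right)} = \left(\left(204 M + s^{2}\right) + s\right) - s = \left(\left(s^{2} + 204 M\right) + s\right) - s = \left(s + s^{2} + 204 M\right) - s = s^{2} + 204 M$)
$S{\left(y,E \right)} = 5 E$
$\sqrt{S{\left(-184,-142 \right)} + c{\left(-122,-85 \right)}} = \sqrt{5 \left(-142\right) + \left(\left(-85\right)^{2} + 204 \left(-122\right)\right)} = \sqrt{-710 + \left(7225 - 24888\right)} = \sqrt{-710 - 17663} = \sqrt{-18373} = i \sqrt{18373}$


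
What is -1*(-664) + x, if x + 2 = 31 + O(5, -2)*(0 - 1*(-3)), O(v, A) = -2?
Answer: 687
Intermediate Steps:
x = 23 (x = -2 + (31 - 2*(0 - 1*(-3))) = -2 + (31 - 2*(0 + 3)) = -2 + (31 - 2*3) = -2 + (31 - 6) = -2 + 25 = 23)
-1*(-664) + x = -1*(-664) + 23 = 664 + 23 = 687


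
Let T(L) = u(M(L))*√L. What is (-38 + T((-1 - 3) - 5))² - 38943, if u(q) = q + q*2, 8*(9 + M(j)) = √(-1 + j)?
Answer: -38943 + (304 + 9*√10 + 648*I)²/64 ≈ -43777.0 + 6732.3*I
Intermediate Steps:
M(j) = -9 + √(-1 + j)/8
u(q) = 3*q (u(q) = q + 2*q = 3*q)
T(L) = √L*(-27 + 3*√(-1 + L)/8) (T(L) = (3*(-9 + √(-1 + L)/8))*√L = (-27 + 3*√(-1 + L)/8)*√L = √L*(-27 + 3*√(-1 + L)/8))
(-38 + T((-1 - 3) - 5))² - 38943 = (-38 + 3*√((-1 - 3) - 5)*(-72 + √(-1 + ((-1 - 3) - 5)))/8)² - 38943 = (-38 + 3*√(-4 - 5)*(-72 + √(-1 + (-4 - 5)))/8)² - 38943 = (-38 + 3*√(-9)*(-72 + √(-1 - 9))/8)² - 38943 = (-38 + 3*(3*I)*(-72 + √(-10))/8)² - 38943 = (-38 + 3*(3*I)*(-72 + I*√10)/8)² - 38943 = (-38 + 9*I*(-72 + I*√10)/8)² - 38943 = -38943 + (-38 + 9*I*(-72 + I*√10)/8)²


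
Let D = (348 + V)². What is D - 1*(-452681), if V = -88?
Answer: 520281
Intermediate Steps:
D = 67600 (D = (348 - 88)² = 260² = 67600)
D - 1*(-452681) = 67600 - 1*(-452681) = 67600 + 452681 = 520281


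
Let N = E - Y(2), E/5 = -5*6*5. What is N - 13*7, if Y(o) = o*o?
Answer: -845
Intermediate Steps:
Y(o) = o²
E = -750 (E = 5*(-5*6*5) = 5*(-30*5) = 5*(-150) = -750)
N = -754 (N = -750 - 1*2² = -750 - 1*4 = -750 - 4 = -754)
N - 13*7 = -754 - 13*7 = -754 - 91 = -845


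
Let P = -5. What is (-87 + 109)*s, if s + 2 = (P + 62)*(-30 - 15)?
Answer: -56474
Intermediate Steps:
s = -2567 (s = -2 + (-5 + 62)*(-30 - 15) = -2 + 57*(-45) = -2 - 2565 = -2567)
(-87 + 109)*s = (-87 + 109)*(-2567) = 22*(-2567) = -56474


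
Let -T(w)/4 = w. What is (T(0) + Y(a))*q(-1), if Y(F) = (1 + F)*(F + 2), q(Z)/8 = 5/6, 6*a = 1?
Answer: 455/27 ≈ 16.852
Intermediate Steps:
a = 1/6 (a = (1/6)*1 = 1/6 ≈ 0.16667)
q(Z) = 20/3 (q(Z) = 8*(5/6) = 20/3)
T(w) = -4*w
Y(F) = (1 + F)*(2 + F)
(T(0) + Y(a))*q(-1) = (-4*0 + (2 + (1/6)**2 + 3*(1/6)))*(20/3) = (0 + (2 + 1/36 + 1/2))*(20/3) = (0 + 91/36)*(20/3) = (91/36)*(20/3) = 455/27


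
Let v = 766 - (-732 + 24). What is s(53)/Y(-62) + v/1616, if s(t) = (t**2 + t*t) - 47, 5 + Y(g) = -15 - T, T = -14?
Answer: -749491/808 ≈ -927.59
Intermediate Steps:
Y(g) = -6 (Y(g) = -5 + (-15 - 1*(-14)) = -5 + (-15 + 14) = -5 - 1 = -6)
v = 1474 (v = 766 - 1*(-708) = 766 + 708 = 1474)
s(t) = -47 + 2*t**2 (s(t) = (t**2 + t**2) - 47 = 2*t**2 - 47 = -47 + 2*t**2)
s(53)/Y(-62) + v/1616 = (-47 + 2*53**2)/(-6) + 1474/1616 = (-47 + 2*2809)*(-1/6) + 1474*(1/1616) = (-47 + 5618)*(-1/6) + 737/808 = 5571*(-1/6) + 737/808 = -1857/2 + 737/808 = -749491/808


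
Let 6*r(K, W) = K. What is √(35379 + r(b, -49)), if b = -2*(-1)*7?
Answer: 4*√19902/3 ≈ 188.10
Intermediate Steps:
b = 14 (b = 2*7 = 14)
r(K, W) = K/6
√(35379 + r(b, -49)) = √(35379 + (⅙)*14) = √(35379 + 7/3) = √(106144/3) = 4*√19902/3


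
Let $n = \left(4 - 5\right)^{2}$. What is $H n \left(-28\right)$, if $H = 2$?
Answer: $-56$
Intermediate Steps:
$n = 1$ ($n = \left(-1\right)^{2} = 1$)
$H n \left(-28\right) = 2 \cdot 1 \left(-28\right) = 2 \left(-28\right) = -56$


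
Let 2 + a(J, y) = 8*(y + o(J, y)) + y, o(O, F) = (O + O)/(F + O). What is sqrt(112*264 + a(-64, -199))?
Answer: 3*sqrt(213493143)/263 ≈ 166.67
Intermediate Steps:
o(O, F) = 2*O/(F + O) (o(O, F) = (2*O)/(F + O) = 2*O/(F + O))
a(J, y) = -2 + 9*y + 16*J/(J + y) (a(J, y) = -2 + (8*(y + 2*J/(y + J)) + y) = -2 + (8*(y + 2*J/(J + y)) + y) = -2 + ((8*y + 16*J/(J + y)) + y) = -2 + (9*y + 16*J/(J + y)) = -2 + 9*y + 16*J/(J + y))
sqrt(112*264 + a(-64, -199)) = sqrt(112*264 + (16*(-64) + (-2 + 9*(-199))*(-64 - 199))/(-64 - 199)) = sqrt(29568 + (-1024 + (-2 - 1791)*(-263))/(-263)) = sqrt(29568 - (-1024 - 1793*(-263))/263) = sqrt(29568 - (-1024 + 471559)/263) = sqrt(29568 - 1/263*470535) = sqrt(29568 - 470535/263) = sqrt(7305849/263) = 3*sqrt(213493143)/263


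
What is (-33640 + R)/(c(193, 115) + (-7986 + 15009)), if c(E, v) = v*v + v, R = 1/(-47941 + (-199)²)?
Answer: -280557601/169827420 ≈ -1.6520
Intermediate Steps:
R = -1/8340 (R = 1/(-47941 + 39601) = 1/(-8340) = -1/8340 ≈ -0.00011990)
c(E, v) = v + v² (c(E, v) = v² + v = v + v²)
(-33640 + R)/(c(193, 115) + (-7986 + 15009)) = (-33640 - 1/8340)/(115*(1 + 115) + (-7986 + 15009)) = -280557601/(8340*(115*116 + 7023)) = -280557601/(8340*(13340 + 7023)) = -280557601/8340/20363 = -280557601/8340*1/20363 = -280557601/169827420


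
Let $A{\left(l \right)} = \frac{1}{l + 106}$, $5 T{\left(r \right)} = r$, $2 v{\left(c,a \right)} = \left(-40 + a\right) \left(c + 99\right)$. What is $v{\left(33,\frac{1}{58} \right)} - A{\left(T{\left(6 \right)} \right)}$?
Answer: $- \frac{41018617}{15544} \approx -2638.9$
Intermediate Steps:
$v{\left(c,a \right)} = \frac{\left(-40 + a\right) \left(99 + c\right)}{2}$ ($v{\left(c,a \right)} = \frac{\left(-40 + a\right) \left(c + 99\right)}{2} = \frac{\left(-40 + a\right) \left(99 + c\right)}{2}$)
$T{\left(r \right)} = \frac{r}{5}$
$A{\left(l \right)} = \frac{1}{106 + l}$
$v{\left(33,\frac{1}{58} \right)} - A{\left(T{\left(6 \right)} \right)} = \left(-1980 - 660 + \frac{99}{2 \cdot 58} + \frac{1}{2} \cdot \frac{1}{58} \cdot 33\right) - \frac{1}{106 + \frac{1}{5} \cdot 6} = \left(-1980 - 660 + \frac{99}{2} \cdot \frac{1}{58} + \frac{1}{2} \cdot \frac{1}{58} \cdot 33\right) - \frac{1}{106 + \frac{6}{5}} = \left(-1980 - 660 + \frac{99}{116} + \frac{33}{116}\right) - \frac{1}{\frac{536}{5}} = - \frac{76527}{29} - \frac{5}{536} = - \frac{41018617}{15544}$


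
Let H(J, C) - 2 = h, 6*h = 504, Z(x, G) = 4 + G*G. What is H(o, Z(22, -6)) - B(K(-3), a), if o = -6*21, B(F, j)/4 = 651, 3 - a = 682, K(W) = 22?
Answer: -2518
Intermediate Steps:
Z(x, G) = 4 + G**2
a = -679 (a = 3 - 1*682 = 3 - 682 = -679)
h = 84 (h = (1/6)*504 = 84)
B(F, j) = 2604 (B(F, j) = 4*651 = 2604)
o = -126
H(J, C) = 86 (H(J, C) = 2 + 84 = 86)
H(o, Z(22, -6)) - B(K(-3), a) = 86 - 1*2604 = 86 - 2604 = -2518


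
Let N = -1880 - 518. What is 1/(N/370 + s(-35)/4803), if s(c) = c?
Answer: -888555/5765272 ≈ -0.15412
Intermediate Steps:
N = -2398
1/(N/370 + s(-35)/4803) = 1/(-2398/370 - 35/4803) = 1/(-2398*1/370 - 35*1/4803) = 1/(-1199/185 - 35/4803) = 1/(-5765272/888555) = -888555/5765272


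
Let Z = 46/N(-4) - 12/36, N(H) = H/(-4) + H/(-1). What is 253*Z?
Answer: 33649/15 ≈ 2243.3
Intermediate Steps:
N(H) = -5*H/4 (N(H) = H*(-1/4) + H*(-1) = -H/4 - H = -5*H/4)
Z = 133/15 (Z = 46/((-5/4*(-4))) - 12/36 = 46/5 - 12*1/36 = 46*(1/5) - 1/3 = 46/5 - 1/3 = 133/15 ≈ 8.8667)
253*Z = 253*(133/15) = 33649/15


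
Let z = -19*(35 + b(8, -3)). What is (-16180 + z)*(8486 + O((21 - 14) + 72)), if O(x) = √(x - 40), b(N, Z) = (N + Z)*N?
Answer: -149396030 - 17605*√39 ≈ -1.4951e+8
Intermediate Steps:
b(N, Z) = N*(N + Z)
z = -1425 (z = -19*(35 + 8*(8 - 3)) = -19*(35 + 8*5) = -19*(35 + 40) = -19*75 = -1425)
O(x) = √(-40 + x)
(-16180 + z)*(8486 + O((21 - 14) + 72)) = (-16180 - 1425)*(8486 + √(-40 + ((21 - 14) + 72))) = -17605*(8486 + √(-40 + (7 + 72))) = -17605*(8486 + √(-40 + 79)) = -17605*(8486 + √39) = -149396030 - 17605*√39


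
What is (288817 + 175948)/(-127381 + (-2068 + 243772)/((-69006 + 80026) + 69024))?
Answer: -1860082483/509792153 ≈ -3.6487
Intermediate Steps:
(288817 + 175948)/(-127381 + (-2068 + 243772)/((-69006 + 80026) + 69024)) = 464765/(-127381 + 241704/(11020 + 69024)) = 464765/(-127381 + 241704/80044) = 464765/(-127381 + 241704*(1/80044)) = 464765/(-127381 + 60426/20011) = 464765/(-2548960765/20011) = 464765*(-20011/2548960765) = -1860082483/509792153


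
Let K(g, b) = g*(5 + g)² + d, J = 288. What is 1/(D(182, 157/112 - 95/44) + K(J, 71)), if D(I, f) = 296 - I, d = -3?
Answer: 1/24724623 ≈ 4.0446e-8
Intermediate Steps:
K(g, b) = -3 + g*(5 + g)² (K(g, b) = g*(5 + g)² - 3 = -3 + g*(5 + g)²)
1/(D(182, 157/112 - 95/44) + K(J, 71)) = 1/((296 - 1*182) + (-3 + 288*(5 + 288)²)) = 1/((296 - 182) + (-3 + 288*293²)) = 1/(114 + (-3 + 288*85849)) = 1/(114 + (-3 + 24724512)) = 1/(114 + 24724509) = 1/24724623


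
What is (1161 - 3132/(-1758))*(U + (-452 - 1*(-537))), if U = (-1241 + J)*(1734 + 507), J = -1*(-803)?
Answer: -334382943735/293 ≈ -1.1412e+9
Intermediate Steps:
J = 803
U = -981558 (U = (-1241 + 803)*(1734 + 507) = -438*2241 = -981558)
(1161 - 3132/(-1758))*(U + (-452 - 1*(-537))) = (1161 - 3132/(-1758))*(-981558 + (-452 - 1*(-537))) = (1161 - 3132*(-1/1758))*(-981558 + (-452 + 537)) = (1161 + 522/293)*(-981558 + 85) = (340695/293)*(-981473) = -334382943735/293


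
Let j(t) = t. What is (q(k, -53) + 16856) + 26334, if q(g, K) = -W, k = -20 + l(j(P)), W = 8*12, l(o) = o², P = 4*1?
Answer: 43094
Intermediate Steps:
P = 4
W = 96
k = -4 (k = -20 + 4² = -20 + 16 = -4)
q(g, K) = -96 (q(g, K) = -1*96 = -96)
(q(k, -53) + 16856) + 26334 = (-96 + 16856) + 26334 = 16760 + 26334 = 43094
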